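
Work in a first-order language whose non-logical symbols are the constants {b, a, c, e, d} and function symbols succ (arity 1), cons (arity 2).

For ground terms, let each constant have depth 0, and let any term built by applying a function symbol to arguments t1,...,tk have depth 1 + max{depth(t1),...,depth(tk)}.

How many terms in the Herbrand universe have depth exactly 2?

1230

Count level by level. With function symbols succ/1, cons/2, the terms of depth ≤ k are the 5 constants together with each function applied to depth-≤(k−1) tuples, so N_k = 5 + N_{k-1} + N_{k-1}^2.
N_0 = 5
N_1 = 5 + 5 + 5^2 = 35
N_2 = 5 + 35 + 35^2 = 1265
Terms of depth exactly 2: N_2 − N_1 = 1265 − 35 = 1230.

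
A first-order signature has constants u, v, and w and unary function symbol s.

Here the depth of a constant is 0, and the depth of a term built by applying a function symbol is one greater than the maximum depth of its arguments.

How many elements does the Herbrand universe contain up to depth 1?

6

Write N_k for the number of ground terms of depth ≤ k. A term of depth ≤ k is either a constant or a function symbol applied to arguments of depth ≤ k−1, so N_k = 3 + N_{k-1}.
N_0 = 3
N_1 = 3 + 3 = 6
Explicitly: u, v, w, s(u), s(v), s(w).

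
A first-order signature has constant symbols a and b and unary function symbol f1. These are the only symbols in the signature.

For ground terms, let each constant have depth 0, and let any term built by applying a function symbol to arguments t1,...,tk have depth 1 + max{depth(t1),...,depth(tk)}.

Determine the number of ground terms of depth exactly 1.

Let N_k count ground terms of depth at most k. Each non-constant term of depth ≤ k is some function symbol applied to depth-≤(k−1) arguments, giving N_k = 2 + N_{k-1}.
N_0 = 2
N_1 = 2 + 2 = 4
Terms of depth exactly 1: N_1 − N_0 = 4 − 2 = 2.

2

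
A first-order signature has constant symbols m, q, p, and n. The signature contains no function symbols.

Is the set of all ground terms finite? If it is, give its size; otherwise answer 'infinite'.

4

There are no function symbols, so every ground term is one of the 4 constants.
The Herbrand universe is {m, q, p, n}, which is finite with 4 elements.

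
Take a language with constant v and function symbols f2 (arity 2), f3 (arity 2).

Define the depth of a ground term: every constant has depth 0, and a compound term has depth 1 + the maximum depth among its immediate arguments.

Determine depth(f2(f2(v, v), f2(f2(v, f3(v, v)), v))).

depth(f2(v, v)) = 1 + max(0, 0) = 1
depth(f3(v, v)) = 1 + max(0, 0) = 1
depth(f2(v, f3(v, v))) = 1 + max(0, 1) = 2
depth(f2(f2(v, f3(v, v)), v)) = 1 + max(2, 0) = 3
depth(f2(f2(v, v), f2(f2(v, f3(v, v)), v))) = 1 + max(1, 3) = 4

4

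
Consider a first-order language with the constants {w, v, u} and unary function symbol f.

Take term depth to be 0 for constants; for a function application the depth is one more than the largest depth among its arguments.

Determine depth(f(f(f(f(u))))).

depth(f(u)) = 1 + depth(u) = 1 + 0 = 1
depth(f(f(u))) = 1 + depth(f(u)) = 1 + 1 = 2
depth(f(f(f(u)))) = 1 + depth(f(f(u))) = 1 + 2 = 3
depth(f(f(f(f(u))))) = 1 + depth(f(f(f(u)))) = 1 + 3 = 4

4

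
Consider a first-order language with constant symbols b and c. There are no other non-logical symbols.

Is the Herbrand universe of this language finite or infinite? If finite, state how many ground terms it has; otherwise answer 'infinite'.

There are no function symbols, so every ground term is one of the 2 constants.
The Herbrand universe is {b, c}, which is finite with 2 elements.

2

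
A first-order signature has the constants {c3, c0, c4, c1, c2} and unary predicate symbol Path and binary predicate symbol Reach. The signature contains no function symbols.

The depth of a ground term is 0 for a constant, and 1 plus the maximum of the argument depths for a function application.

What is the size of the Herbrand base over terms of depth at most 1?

30

First count ground terms of depth ≤ 1.
With no function symbols every ground term is a constant, so there are exactly 5 ground terms at every depth bound.
N_0 = 5
N_1 = 5
So |H| = 5.
Each predicate of arity r yields |H|^r ground atoms (one per choice of an r-tuple from H):
  Path: 5;  Reach: 5^2 = 25
Total ground atoms: 5 + 25 = 30.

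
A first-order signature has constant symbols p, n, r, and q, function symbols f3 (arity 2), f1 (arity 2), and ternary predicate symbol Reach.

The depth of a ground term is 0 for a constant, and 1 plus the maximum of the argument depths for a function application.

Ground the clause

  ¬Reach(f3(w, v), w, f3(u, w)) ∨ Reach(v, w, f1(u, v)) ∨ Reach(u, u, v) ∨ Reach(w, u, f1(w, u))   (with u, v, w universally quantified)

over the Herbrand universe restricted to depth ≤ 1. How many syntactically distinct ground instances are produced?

46656

Ground terms of depth ≤ 1:
  If N_k denotes the number of depth-≤k ground terms, the 4 constants give N_0 = 4, and each function symbol of arity r contributes N_{k-1}^r new terms at level k: N_k = 4 + N_{k-1}^2 + N_{k-1}^2.
  N_0 = 4
  N_1 = 4 + 4^2 + 4^2 = 36
So there are 36 ground terms available for substitution.
The body mentions every one of the 3 quantified variables; since ground terms form a free algebra, no two substitutions collapse to the same formula.
Number of ground instances = 36^3 = 46656.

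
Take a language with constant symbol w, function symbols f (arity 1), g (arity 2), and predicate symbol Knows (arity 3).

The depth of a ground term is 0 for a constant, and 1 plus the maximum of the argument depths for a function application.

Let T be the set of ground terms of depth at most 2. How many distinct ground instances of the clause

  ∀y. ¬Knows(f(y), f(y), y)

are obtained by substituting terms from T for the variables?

13

Ground terms of depth ≤ 2:
  Let N_k = |{terms of depth ≤ k}|. Then N_0 = 1 and N_k = 1 + N_{k-1} + N_{k-1}^2 for k ≥ 1 (one summand per function symbol, arity giving the exponent).
  N_0 = 1
  N_1 = 1 + 1 + 1^2 = 3
  N_2 = 1 + 3 + 3^2 = 13
So there are 13 ground terms available for substitution.
The variable y ranges independently over the available ground terms, and distinct assignments produce distinct instances.
Number of ground instances = 13.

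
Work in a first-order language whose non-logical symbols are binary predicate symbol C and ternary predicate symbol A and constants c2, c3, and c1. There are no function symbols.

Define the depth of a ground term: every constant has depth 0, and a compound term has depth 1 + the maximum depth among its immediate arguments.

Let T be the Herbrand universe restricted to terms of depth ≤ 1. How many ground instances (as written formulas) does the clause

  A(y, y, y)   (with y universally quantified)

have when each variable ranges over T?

Ground terms of depth ≤ 1:
  With no function symbols every ground term is a constant, so there are exactly 3 ground terms at every depth bound.
  N_0 = 3
  N_1 = 3
So there are 3 ground terms available for substitution.
There is 1 variable to instantiate (y),  occurring in at least one literal, so different choices give different ground instances.
Number of ground instances = 3.

3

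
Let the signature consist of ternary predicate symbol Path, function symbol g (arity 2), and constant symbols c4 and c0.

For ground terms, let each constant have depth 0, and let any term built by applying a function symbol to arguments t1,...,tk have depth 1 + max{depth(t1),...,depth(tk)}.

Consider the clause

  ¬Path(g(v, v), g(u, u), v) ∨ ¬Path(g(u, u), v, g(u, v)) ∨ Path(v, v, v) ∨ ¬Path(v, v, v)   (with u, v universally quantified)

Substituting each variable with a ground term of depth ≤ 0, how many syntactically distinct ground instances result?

4

Ground terms of depth ≤ 0:
  Let N_k = |{terms of depth ≤ k}|. Then N_0 = 2 and N_k = 2 + N_{k-1}^2 for k ≥ 1 (one summand per function symbol, arity giving the exponent).
  N_0 = 2
  Explicitly: c4, c0.
So there are 2 ground terms available for substitution.
The clause has 2 distinct variables (u, v), each appearing in the body. In the free term algebra distinct substitutions yield syntactically distinct ground instances.
Number of ground instances = 2^2 = 4.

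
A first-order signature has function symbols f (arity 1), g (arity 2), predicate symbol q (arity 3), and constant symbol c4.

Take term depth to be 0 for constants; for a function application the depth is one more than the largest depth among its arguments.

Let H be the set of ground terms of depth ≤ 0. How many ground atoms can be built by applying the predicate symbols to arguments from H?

First count ground terms of depth ≤ 0.
Count level by level. With function symbols f/1, g/2, the terms of depth ≤ k are the 1 constant together with each function applied to depth-≤(k−1) tuples, so N_k = 1 + N_{k-1} + N_{k-1}^2.
N_0 = 1
Explicitly: c4.
So |H| = 1.
A ground atom is a predicate applied to a tuple of terms from H, so the count is the sum over predicates of |H|^arity:
  q: 1^3 = 1
Total ground atoms: 1.

1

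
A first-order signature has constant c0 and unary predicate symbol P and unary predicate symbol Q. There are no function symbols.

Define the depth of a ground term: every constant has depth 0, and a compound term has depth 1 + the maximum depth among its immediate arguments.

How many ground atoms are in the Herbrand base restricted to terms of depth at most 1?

2

First count ground terms of depth ≤ 1.
With no function symbols every ground term is a constant, so there is exactly 1 ground term at every depth bound.
N_0 = 1
N_1 = 1
So |H| = 1.
A ground atom is a predicate applied to a tuple of terms from H, so the count is the sum over predicates of |H|^arity:
  P: 1;  Q: 1
Total ground atoms: 1 + 1 = 2.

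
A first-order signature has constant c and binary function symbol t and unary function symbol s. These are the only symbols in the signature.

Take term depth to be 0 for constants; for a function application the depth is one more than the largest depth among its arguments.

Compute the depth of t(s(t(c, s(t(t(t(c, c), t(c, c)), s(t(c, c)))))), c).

7

depth(t(c, c)) = 1 + max(0, 0) = 1
depth(t(t(c, c), t(c, c))) = 1 + max(1, 1) = 2
depth(s(t(c, c))) = 1 + depth(t(c, c)) = 1 + 1 = 2
depth(t(t(t(c, c), t(c, c)), s(t(c, c)))) = 1 + max(2, 2) = 3
depth(s(t(t(t(c, c), t(c, c)), s(t(c, c))))) = 1 + depth(t(t(t(c, c), t(c, c)), s(t(c, c)))) = 1 + 3 = 4
depth(t(c, s(t(t(t(c, c), t(c, c)), s(t(c, c)))))) = 1 + max(0, 4) = 5
depth(s(t(c, s(t(t(t(c, c), t(c, c)), s(t(c, c))))))) = 1 + depth(t(c, s(t(t(t(c, c), t(c, c)), s(t(c, c)))))) = 1 + 5 = 6
depth(t(s(t(c, s(t(t(t(c, c), t(c, c)), s(t(c, c)))))), c)) = 1 + max(6, 0) = 7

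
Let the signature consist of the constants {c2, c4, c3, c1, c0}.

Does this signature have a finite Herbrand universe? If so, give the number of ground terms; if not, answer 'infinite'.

5

There are no function symbols, so every ground term is one of the 5 constants.
The Herbrand universe is {c2, c4, c3, c1, c0}, which is finite with 5 elements.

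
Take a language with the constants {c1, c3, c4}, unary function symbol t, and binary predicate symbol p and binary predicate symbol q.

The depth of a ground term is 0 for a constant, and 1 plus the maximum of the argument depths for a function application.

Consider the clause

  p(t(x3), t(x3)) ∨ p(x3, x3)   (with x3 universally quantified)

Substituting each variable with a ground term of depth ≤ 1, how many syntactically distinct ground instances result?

6

Ground terms of depth ≤ 1:
  Let N_k count ground terms of depth at most k. Each non-constant term of depth ≤ k is some function symbol applied to depth-≤(k−1) arguments, giving N_k = 3 + N_{k-1}.
  N_0 = 3
  N_1 = 3 + 3 = 6
So there are 6 ground terms available for substitution.
The variable x3 ranges independently over the available ground terms, and distinct assignments produce distinct instances.
Number of ground instances = 6.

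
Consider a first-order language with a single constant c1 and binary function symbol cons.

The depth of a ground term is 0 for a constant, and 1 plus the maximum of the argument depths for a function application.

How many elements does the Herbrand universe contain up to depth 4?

Let N_k = |{terms of depth ≤ k}|. Then N_0 = 1 and N_k = 1 + N_{k-1}^2 for k ≥ 1 (one summand per function symbol, arity giving the exponent).
N_0 = 1
N_1 = 1 + 1^2 = 2
N_2 = 1 + 2^2 = 5
N_3 = 1 + 5^2 = 26
N_4 = 1 + 26^2 = 677

677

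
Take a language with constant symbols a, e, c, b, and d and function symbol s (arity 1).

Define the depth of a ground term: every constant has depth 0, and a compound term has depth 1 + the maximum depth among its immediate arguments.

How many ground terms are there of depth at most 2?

Let N_k = |{terms of depth ≤ k}|. Then N_0 = 5 and N_k = 5 + N_{k-1} for k ≥ 1 (one summand per function symbol, arity giving the exponent).
N_0 = 5
N_1 = 5 + 5 = 10
N_2 = 5 + 10 = 15

15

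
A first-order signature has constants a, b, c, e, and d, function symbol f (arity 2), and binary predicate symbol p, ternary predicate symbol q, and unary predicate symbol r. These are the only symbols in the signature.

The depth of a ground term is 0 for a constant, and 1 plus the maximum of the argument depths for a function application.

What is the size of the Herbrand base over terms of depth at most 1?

27930

First count ground terms of depth ≤ 1.
Write N_k for the number of ground terms of depth ≤ k. A term of depth ≤ k is either a constant or a function symbol applied to arguments of depth ≤ k−1, so N_k = 5 + N_{k-1}^2.
N_0 = 5
N_1 = 5 + 5^2 = 30
So |H| = 30.
A ground atom is a predicate applied to a tuple of terms from H, so the count is the sum over predicates of |H|^arity:
  p: 30^2 = 900;  q: 30^3 = 27000;  r: 30
Total ground atoms: 900 + 27000 + 30 = 27930.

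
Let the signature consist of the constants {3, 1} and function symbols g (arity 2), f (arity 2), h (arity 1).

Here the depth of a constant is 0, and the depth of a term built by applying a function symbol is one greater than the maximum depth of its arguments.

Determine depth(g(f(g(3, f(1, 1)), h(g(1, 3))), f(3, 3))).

depth(f(1, 1)) = 1 + max(0, 0) = 1
depth(g(3, f(1, 1))) = 1 + max(0, 1) = 2
depth(g(1, 3)) = 1 + max(0, 0) = 1
depth(h(g(1, 3))) = 1 + depth(g(1, 3)) = 1 + 1 = 2
depth(f(g(3, f(1, 1)), h(g(1, 3)))) = 1 + max(2, 2) = 3
depth(f(3, 3)) = 1 + max(0, 0) = 1
depth(g(f(g(3, f(1, 1)), h(g(1, 3))), f(3, 3))) = 1 + max(3, 1) = 4

4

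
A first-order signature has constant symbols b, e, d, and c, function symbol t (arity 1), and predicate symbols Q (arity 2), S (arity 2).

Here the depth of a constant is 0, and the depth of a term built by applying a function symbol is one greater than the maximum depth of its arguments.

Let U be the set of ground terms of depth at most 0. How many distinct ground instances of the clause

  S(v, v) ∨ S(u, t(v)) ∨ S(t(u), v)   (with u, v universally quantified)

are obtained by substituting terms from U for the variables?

Ground terms of depth ≤ 0:
  If N_k denotes the number of depth-≤k ground terms, the 4 constants give N_0 = 4, and each function symbol of arity r contributes N_{k-1}^r new terms at level k: N_k = 4 + N_{k-1}.
  N_0 = 4
So there are 4 ground terms available for substitution.
Each of u, v ranges independently over the available ground terms, and distinct assignments produce distinct instances.
Number of ground instances = 4^2 = 16.

16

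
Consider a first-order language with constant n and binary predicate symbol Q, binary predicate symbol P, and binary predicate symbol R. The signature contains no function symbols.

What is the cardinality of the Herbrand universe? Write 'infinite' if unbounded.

1

There are no function symbols, so the only ground term is the single constant.
The Herbrand universe is {n}, finite with 1 element.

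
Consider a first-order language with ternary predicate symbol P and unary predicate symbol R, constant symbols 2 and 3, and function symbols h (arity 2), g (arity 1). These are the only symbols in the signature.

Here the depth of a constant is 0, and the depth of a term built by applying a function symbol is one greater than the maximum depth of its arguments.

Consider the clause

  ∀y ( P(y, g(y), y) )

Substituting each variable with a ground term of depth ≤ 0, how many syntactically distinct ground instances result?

2

Ground terms of depth ≤ 0:
  Let N_k = |{terms of depth ≤ k}|. Then N_0 = 2 and N_k = 2 + N_{k-1}^2 + N_{k-1} for k ≥ 1 (one summand per function symbol, arity giving the exponent).
  N_0 = 2
  Explicitly: 2, 3.
So there are 2 ground terms available for substitution.
The variable y ranges independently over the available ground terms, and distinct assignments produce distinct instances.
Number of ground instances = 2.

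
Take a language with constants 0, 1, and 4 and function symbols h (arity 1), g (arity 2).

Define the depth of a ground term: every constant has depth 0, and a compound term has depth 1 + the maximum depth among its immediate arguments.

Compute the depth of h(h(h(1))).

depth(h(1)) = 1 + depth(1) = 1 + 0 = 1
depth(h(h(1))) = 1 + depth(h(1)) = 1 + 1 = 2
depth(h(h(h(1)))) = 1 + depth(h(h(1))) = 1 + 2 = 3

3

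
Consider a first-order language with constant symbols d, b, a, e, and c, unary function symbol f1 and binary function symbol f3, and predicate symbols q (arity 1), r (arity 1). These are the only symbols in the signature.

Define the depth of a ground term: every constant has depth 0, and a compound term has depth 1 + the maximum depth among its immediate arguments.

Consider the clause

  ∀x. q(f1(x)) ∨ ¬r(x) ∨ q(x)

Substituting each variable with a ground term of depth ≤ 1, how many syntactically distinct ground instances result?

35

Ground terms of depth ≤ 1:
  Let N_k = |{terms of depth ≤ k}|. Then N_0 = 5 and N_k = 5 + N_{k-1} + N_{k-1}^2 for k ≥ 1 (one summand per function symbol, arity giving the exponent).
  N_0 = 5
  N_1 = 5 + 5 + 5^2 = 35
So there are 35 ground terms available for substitution.
The clause has 1 distinct variable (x), which appears in the body. In the free term algebra distinct substitutions yield syntactically distinct ground instances.
Number of ground instances = 35.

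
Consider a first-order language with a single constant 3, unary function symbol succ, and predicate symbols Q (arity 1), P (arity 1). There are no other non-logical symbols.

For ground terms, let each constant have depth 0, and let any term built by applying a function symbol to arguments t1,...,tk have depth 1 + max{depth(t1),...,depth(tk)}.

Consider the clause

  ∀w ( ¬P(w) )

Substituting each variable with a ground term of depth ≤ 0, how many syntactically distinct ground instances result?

Ground terms of depth ≤ 0:
  Let N_k = |{terms of depth ≤ k}|. Then N_0 = 1 and N_k = 1 + N_{k-1} for k ≥ 1 (one summand per function symbol, arity giving the exponent).
  N_0 = 1
So there is exactly 1 ground term available for substitution.
The body mentions the single quantified variable w; since ground terms form a free algebra, no two substitutions collapse to the same formula.
Number of ground instances = 1.

1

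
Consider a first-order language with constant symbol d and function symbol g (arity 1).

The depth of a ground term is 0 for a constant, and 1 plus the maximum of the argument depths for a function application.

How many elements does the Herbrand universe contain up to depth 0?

1

Let N_k = |{terms of depth ≤ k}|. Then N_0 = 1 and N_k = 1 + N_{k-1} for k ≥ 1 (one summand per function symbol, arity giving the exponent).
N_0 = 1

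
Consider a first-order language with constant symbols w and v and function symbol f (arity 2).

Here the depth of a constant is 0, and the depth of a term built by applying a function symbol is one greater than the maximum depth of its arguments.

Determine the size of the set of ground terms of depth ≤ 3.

1446

Let N_k count ground terms of depth at most k. Each non-constant term of depth ≤ k is some function symbol applied to depth-≤(k−1) arguments, giving N_k = 2 + N_{k-1}^2.
N_0 = 2
N_1 = 2 + 2^2 = 6
N_2 = 2 + 6^2 = 38
N_3 = 2 + 38^2 = 1446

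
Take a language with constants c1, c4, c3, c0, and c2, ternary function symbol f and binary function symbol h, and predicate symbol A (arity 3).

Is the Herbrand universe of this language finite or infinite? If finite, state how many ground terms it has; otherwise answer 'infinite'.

The signature has at least one function symbol (f, arity 3) and at least one constant (c1).
Iterating f gives infinitely many distinct ground terms: c1, f(c1, c1, c1), f(f(c1, c1, c1), f(c1, c1, c1), f(c1, c1, c1)), ...
So the Herbrand universe is infinite.

infinite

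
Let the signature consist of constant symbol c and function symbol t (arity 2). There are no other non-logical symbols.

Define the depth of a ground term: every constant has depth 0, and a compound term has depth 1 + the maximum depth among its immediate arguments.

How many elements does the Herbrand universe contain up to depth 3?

26

If N_k denotes the number of depth-≤k ground terms, the 1 constant gives N_0 = 1, and each function symbol of arity r contributes N_{k-1}^r new terms at level k: N_k = 1 + N_{k-1}^2.
N_0 = 1
N_1 = 1 + 1^2 = 2
N_2 = 1 + 2^2 = 5
N_3 = 1 + 5^2 = 26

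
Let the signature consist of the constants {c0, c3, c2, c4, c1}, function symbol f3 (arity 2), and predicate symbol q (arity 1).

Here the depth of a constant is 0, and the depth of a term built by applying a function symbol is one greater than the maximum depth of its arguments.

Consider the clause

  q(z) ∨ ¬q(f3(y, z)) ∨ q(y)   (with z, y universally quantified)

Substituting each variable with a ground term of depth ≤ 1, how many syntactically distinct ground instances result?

Ground terms of depth ≤ 1:
  If N_k denotes the number of depth-≤k ground terms, the 5 constants give N_0 = 5, and each function symbol of arity r contributes N_{k-1}^r new terms at level k: N_k = 5 + N_{k-1}^2.
  N_0 = 5
  N_1 = 5 + 5^2 = 30
So there are 30 ground terms available for substitution.
The clause has 2 distinct variables (z, y), each appearing in the body. In the free term algebra distinct substitutions yield syntactically distinct ground instances.
Number of ground instances = 30^2 = 900.

900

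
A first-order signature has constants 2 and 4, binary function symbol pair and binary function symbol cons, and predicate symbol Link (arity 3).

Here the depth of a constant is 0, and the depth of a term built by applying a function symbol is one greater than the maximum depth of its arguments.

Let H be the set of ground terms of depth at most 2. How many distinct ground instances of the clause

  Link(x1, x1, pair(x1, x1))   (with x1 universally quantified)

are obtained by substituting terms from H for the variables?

Ground terms of depth ≤ 2:
  If N_k denotes the number of depth-≤k ground terms, the 2 constants give N_0 = 2, and each function symbol of arity r contributes N_{k-1}^r new terms at level k: N_k = 2 + N_{k-1}^2 + N_{k-1}^2.
  N_0 = 2
  N_1 = 2 + 2^2 + 2^2 = 10
  N_2 = 2 + 10^2 + 10^2 = 202
So there are 202 ground terms available for substitution.
The variable x1 ranges independently over the available ground terms, and distinct assignments produce distinct instances.
Number of ground instances = 202.

202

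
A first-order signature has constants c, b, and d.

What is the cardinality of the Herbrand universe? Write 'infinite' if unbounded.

There are no function symbols, so every ground term is one of the 3 constants.
The Herbrand universe is {c, b, d}, which is finite with 3 elements.

3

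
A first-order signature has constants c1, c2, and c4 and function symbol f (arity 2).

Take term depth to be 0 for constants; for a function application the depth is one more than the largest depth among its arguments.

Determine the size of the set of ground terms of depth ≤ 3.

21612

Let N_k = |{terms of depth ≤ k}|. Then N_0 = 3 and N_k = 3 + N_{k-1}^2 for k ≥ 1 (one summand per function symbol, arity giving the exponent).
N_0 = 3
N_1 = 3 + 3^2 = 12
N_2 = 3 + 12^2 = 147
N_3 = 3 + 147^2 = 21612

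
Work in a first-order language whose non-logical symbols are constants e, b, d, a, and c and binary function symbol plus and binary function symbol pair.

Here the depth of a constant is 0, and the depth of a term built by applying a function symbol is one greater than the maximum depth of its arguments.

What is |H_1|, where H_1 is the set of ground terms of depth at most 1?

55

Let N_k count ground terms of depth at most k. Each non-constant term of depth ≤ k is some function symbol applied to depth-≤(k−1) arguments, giving N_k = 5 + N_{k-1}^2 + N_{k-1}^2.
N_0 = 5
N_1 = 5 + 5^2 + 5^2 = 55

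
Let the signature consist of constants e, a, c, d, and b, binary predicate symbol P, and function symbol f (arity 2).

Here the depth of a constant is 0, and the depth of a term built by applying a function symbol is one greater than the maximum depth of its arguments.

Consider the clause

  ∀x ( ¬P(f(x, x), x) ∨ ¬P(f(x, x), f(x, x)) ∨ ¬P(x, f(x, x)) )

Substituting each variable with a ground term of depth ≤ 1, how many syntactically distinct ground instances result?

Ground terms of depth ≤ 1:
  Let N_k = |{terms of depth ≤ k}|. Then N_0 = 5 and N_k = 5 + N_{k-1}^2 for k ≥ 1 (one summand per function symbol, arity giving the exponent).
  N_0 = 5
  N_1 = 5 + 5^2 = 30
So there are 30 ground terms available for substitution.
The clause has 1 distinct variable (x), which appears in the body. In the free term algebra distinct substitutions yield syntactically distinct ground instances.
Number of ground instances = 30.

30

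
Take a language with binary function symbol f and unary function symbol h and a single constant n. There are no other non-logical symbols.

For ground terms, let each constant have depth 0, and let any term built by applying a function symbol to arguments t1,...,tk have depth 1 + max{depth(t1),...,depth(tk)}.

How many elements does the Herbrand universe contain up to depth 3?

183

Let N_k count ground terms of depth at most k. Each non-constant term of depth ≤ k is some function symbol applied to depth-≤(k−1) arguments, giving N_k = 1 + N_{k-1}^2 + N_{k-1}.
N_0 = 1
N_1 = 1 + 1^2 + 1 = 3
N_2 = 1 + 3^2 + 3 = 13
N_3 = 1 + 13^2 + 13 = 183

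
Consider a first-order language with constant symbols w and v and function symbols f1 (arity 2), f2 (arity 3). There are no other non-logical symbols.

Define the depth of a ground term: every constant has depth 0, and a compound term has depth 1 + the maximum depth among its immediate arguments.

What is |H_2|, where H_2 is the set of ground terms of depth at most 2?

2942

Count level by level. With function symbols f1/2, f2/3, the terms of depth ≤ k are the 2 constants together with each function applied to depth-≤(k−1) tuples, so N_k = 2 + N_{k-1}^2 + N_{k-1}^3.
N_0 = 2
N_1 = 2 + 2^2 + 2^3 = 14
N_2 = 2 + 14^2 + 14^3 = 2942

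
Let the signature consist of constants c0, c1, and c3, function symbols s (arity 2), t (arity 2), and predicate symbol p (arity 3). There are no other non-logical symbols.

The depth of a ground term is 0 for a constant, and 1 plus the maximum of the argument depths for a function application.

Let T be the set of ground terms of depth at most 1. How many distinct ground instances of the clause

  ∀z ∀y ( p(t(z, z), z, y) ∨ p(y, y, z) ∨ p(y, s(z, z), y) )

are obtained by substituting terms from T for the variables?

441

Ground terms of depth ≤ 1:
  Write N_k for the number of ground terms of depth ≤ k. A term of depth ≤ k is either a constant or a function symbol applied to arguments of depth ≤ k−1, so N_k = 3 + N_{k-1}^2 + N_{k-1}^2.
  N_0 = 3
  N_1 = 3 + 3^2 + 3^2 = 21
So there are 21 ground terms available for substitution.
Each of z, y ranges independently over the available ground terms, and distinct assignments produce distinct instances.
Number of ground instances = 21^2 = 441.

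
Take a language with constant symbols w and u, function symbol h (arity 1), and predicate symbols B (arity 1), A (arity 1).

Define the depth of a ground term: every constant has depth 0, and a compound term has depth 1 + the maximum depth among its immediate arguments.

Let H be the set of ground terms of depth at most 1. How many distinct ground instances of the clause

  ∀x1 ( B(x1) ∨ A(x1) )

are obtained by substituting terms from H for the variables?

Ground terms of depth ≤ 1:
  If N_k denotes the number of depth-≤k ground terms, the 2 constants give N_0 = 2, and each function symbol of arity r contributes N_{k-1}^r new terms at level k: N_k = 2 + N_{k-1}.
  N_0 = 2
  N_1 = 2 + 2 = 4
So there are 4 ground terms available for substitution.
The clause has 1 distinct variable (x1), which appears in the body. In the free term algebra distinct substitutions yield syntactically distinct ground instances.
Number of ground instances = 4.

4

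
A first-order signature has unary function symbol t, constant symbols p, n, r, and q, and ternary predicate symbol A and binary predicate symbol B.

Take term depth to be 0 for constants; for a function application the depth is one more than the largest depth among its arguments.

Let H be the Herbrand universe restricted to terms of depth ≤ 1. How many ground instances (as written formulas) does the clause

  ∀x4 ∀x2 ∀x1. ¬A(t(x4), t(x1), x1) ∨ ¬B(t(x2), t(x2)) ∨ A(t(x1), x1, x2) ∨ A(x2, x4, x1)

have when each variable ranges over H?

Ground terms of depth ≤ 1:
  Let N_k count ground terms of depth at most k. Each non-constant term of depth ≤ k is some function symbol applied to depth-≤(k−1) arguments, giving N_k = 4 + N_{k-1}.
  N_0 = 4
  N_1 = 4 + 4 = 8
  Explicitly: p, n, r, q, t(p), t(n), t(r), t(q).
So there are 8 ground terms available for substitution.
There are 3 variables to instantiate (x4, x2, x1), each occurring in at least one literal, so different choices give different ground instances.
Number of ground instances = 8^3 = 512.

512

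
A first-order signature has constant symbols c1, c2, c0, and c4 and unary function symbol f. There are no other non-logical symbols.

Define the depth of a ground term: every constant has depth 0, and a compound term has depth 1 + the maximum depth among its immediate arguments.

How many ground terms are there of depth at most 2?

If N_k denotes the number of depth-≤k ground terms, the 4 constants give N_0 = 4, and each function symbol of arity r contributes N_{k-1}^r new terms at level k: N_k = 4 + N_{k-1}.
N_0 = 4
N_1 = 4 + 4 = 8
N_2 = 4 + 8 = 12
Explicitly: c1, c2, c0, c4, f(c1), f(c2), f(c0), f(c4), f(f(c1)), f(f(c2)), f(f(c0)), f(f(c4)).

12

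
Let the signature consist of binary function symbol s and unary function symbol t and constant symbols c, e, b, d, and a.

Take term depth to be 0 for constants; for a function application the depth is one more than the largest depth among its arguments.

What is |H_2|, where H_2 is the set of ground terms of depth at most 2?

1265

Let N_k count ground terms of depth at most k. Each non-constant term of depth ≤ k is some function symbol applied to depth-≤(k−1) arguments, giving N_k = 5 + N_{k-1}^2 + N_{k-1}.
N_0 = 5
N_1 = 5 + 5^2 + 5 = 35
N_2 = 5 + 35^2 + 35 = 1265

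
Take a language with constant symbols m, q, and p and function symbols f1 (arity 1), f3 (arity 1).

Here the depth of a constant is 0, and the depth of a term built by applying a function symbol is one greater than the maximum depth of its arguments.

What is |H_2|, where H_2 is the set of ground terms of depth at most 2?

Let N_k = |{terms of depth ≤ k}|. Then N_0 = 3 and N_k = 3 + N_{k-1} + N_{k-1} for k ≥ 1 (one summand per function symbol, arity giving the exponent).
N_0 = 3
N_1 = 3 + 3 + 3 = 9
N_2 = 3 + 9 + 9 = 21

21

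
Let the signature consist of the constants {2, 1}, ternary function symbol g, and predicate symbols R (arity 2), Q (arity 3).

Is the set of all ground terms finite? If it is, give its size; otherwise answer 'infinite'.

infinite

The signature has at least one function symbol (g, arity 3) and at least one constant (2).
Iterating g gives infinitely many distinct ground terms: 2, g(2, 2, 2), g(g(2, 2, 2), g(2, 2, 2), g(2, 2, 2)), ...
So the Herbrand universe is infinite.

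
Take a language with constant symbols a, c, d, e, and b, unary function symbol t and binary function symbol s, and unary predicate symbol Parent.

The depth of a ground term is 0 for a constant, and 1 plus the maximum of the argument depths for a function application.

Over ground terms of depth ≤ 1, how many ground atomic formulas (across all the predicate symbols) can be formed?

First count ground terms of depth ≤ 1.
If N_k denotes the number of depth-≤k ground terms, the 5 constants give N_0 = 5, and each function symbol of arity r contributes N_{k-1}^r new terms at level k: N_k = 5 + N_{k-1} + N_{k-1}^2.
N_0 = 5
N_1 = 5 + 5 + 5^2 = 35
So |H| = 35.
For each predicate symbol, the number of ground atoms is |H| raised to its arity; summing:
  Parent: 35
Total ground atoms: 35.

35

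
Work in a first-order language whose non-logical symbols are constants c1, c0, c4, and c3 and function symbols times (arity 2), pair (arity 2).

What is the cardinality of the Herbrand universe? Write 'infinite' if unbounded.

The signature has at least one function symbol (times, arity 2) and at least one constant (c1).
Iterating times gives infinitely many distinct ground terms: c1, times(c1, c1), times(times(c1, c1), times(c1, c1)), ...
So the Herbrand universe is infinite.

infinite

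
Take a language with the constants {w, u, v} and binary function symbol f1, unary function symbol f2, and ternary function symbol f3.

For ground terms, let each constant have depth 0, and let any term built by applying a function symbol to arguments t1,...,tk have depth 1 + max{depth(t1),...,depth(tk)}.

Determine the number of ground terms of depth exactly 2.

75855

Let N_k = |{terms of depth ≤ k}|. Then N_0 = 3 and N_k = 3 + N_{k-1}^2 + N_{k-1} + N_{k-1}^3 for k ≥ 1 (one summand per function symbol, arity giving the exponent).
N_0 = 3
N_1 = 3 + 3^2 + 3 + 3^3 = 42
N_2 = 3 + 42^2 + 42 + 42^3 = 75897
Terms of depth exactly 2: N_2 − N_1 = 75897 − 42 = 75855.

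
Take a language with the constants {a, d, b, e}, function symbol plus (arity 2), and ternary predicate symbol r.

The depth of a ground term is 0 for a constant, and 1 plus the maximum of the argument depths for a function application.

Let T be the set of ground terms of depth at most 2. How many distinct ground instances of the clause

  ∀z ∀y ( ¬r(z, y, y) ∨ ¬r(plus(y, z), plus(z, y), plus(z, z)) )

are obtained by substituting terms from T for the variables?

163216

Ground terms of depth ≤ 2:
  Let N_k = |{terms of depth ≤ k}|. Then N_0 = 4 and N_k = 4 + N_{k-1}^2 for k ≥ 1 (one summand per function symbol, arity giving the exponent).
  N_0 = 4
  N_1 = 4 + 4^2 = 20
  N_2 = 4 + 20^2 = 404
So there are 404 ground terms available for substitution.
The clause has 2 distinct variables (z, y), each appearing in the body. In the free term algebra distinct substitutions yield syntactically distinct ground instances.
Number of ground instances = 404^2 = 163216.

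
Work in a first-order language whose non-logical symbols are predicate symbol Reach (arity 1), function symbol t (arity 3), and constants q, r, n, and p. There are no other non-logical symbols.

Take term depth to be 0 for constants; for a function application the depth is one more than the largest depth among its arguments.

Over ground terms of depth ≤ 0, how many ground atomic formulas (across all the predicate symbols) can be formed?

4

First count ground terms of depth ≤ 0.
Let N_k = |{terms of depth ≤ k}|. Then N_0 = 4 and N_k = 4 + N_{k-1}^3 for k ≥ 1 (one summand per function symbol, arity giving the exponent).
N_0 = 4
So |H| = 4.
For each predicate symbol, the number of ground atoms is |H| raised to its arity; summing:
  Reach: 4
Total ground atoms: 4.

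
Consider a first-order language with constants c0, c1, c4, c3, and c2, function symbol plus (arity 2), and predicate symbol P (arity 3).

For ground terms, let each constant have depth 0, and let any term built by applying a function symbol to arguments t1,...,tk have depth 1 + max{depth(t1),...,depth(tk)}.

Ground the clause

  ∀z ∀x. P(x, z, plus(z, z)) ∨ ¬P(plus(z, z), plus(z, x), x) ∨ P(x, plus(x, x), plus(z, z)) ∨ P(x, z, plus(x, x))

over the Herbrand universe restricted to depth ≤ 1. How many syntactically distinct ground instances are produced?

900

Ground terms of depth ≤ 1:
  If N_k denotes the number of depth-≤k ground terms, the 5 constants give N_0 = 5, and each function symbol of arity r contributes N_{k-1}^r new terms at level k: N_k = 5 + N_{k-1}^2.
  N_0 = 5
  N_1 = 5 + 5^2 = 30
So there are 30 ground terms available for substitution.
The body mentions every one of the 2 quantified variables; since ground terms form a free algebra, no two substitutions collapse to the same formula.
Number of ground instances = 30^2 = 900.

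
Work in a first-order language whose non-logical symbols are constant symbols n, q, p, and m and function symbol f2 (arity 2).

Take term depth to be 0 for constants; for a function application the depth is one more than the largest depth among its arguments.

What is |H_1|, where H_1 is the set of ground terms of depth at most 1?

Let N_k = |{terms of depth ≤ k}|. Then N_0 = 4 and N_k = 4 + N_{k-1}^2 for k ≥ 1 (one summand per function symbol, arity giving the exponent).
N_0 = 4
N_1 = 4 + 4^2 = 20

20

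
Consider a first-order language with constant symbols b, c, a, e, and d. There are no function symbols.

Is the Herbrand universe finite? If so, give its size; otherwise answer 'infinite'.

5

There are no function symbols, so every ground term is one of the 5 constants.
The Herbrand universe is {b, c, a, e, d}, which is finite with 5 elements.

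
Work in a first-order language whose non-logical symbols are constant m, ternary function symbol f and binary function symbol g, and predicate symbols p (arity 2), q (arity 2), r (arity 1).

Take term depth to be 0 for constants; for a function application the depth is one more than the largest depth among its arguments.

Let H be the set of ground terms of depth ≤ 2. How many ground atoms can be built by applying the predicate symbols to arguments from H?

2775

First count ground terms of depth ≤ 2.
If N_k denotes the number of depth-≤k ground terms, the 1 constant gives N_0 = 1, and each function symbol of arity r contributes N_{k-1}^r new terms at level k: N_k = 1 + N_{k-1}^3 + N_{k-1}^2.
N_0 = 1
N_1 = 1 + 1^3 + 1^2 = 3
N_2 = 1 + 3^3 + 3^2 = 37
So |H| = 37.
Each predicate of arity r yields |H|^r ground atoms (one per choice of an r-tuple from H):
  p: 37^2 = 1369;  q: 37^2 = 1369;  r: 37
Total ground atoms: 1369 + 1369 + 37 = 2775.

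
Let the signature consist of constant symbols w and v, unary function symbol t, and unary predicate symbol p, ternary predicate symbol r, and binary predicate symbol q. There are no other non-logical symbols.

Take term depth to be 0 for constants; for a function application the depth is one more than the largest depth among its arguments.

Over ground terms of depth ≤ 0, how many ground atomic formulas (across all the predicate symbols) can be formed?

14

First count ground terms of depth ≤ 0.
Let N_k = |{terms of depth ≤ k}|. Then N_0 = 2 and N_k = 2 + N_{k-1} for k ≥ 1 (one summand per function symbol, arity giving the exponent).
N_0 = 2
So |H| = 2.
For each predicate symbol, the number of ground atoms is |H| raised to its arity; summing:
  p: 2;  r: 2^3 = 8;  q: 2^2 = 4
Total ground atoms: 2 + 8 + 4 = 14.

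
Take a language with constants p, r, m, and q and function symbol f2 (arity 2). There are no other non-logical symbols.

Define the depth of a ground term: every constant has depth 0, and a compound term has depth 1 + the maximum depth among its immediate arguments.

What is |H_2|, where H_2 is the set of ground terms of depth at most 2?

404

Write N_k for the number of ground terms of depth ≤ k. A term of depth ≤ k is either a constant or a function symbol applied to arguments of depth ≤ k−1, so N_k = 4 + N_{k-1}^2.
N_0 = 4
N_1 = 4 + 4^2 = 20
N_2 = 4 + 20^2 = 404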